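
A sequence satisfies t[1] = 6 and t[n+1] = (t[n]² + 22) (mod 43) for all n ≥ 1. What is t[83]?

Listing terms: t[1] = 6,  t[2] = 15,  t[3] = 32,  t[4] = 14,  t[5] = 3,  t[6] = 31,  t[7] = 37,  t[8] = 15.
Since t[8] = t[2] = 15, the sequence is eventually periodic: after a pre-period of length 1 it cycles with period 6.
For n ≥ 2, t[n] depends only on (n - 2) mod 6. (83 - 2) mod 6 = 3, so t[83] = t[5] = 3.

3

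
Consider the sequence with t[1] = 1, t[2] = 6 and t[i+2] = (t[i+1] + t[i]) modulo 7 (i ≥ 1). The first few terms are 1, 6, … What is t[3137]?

We have t[1] = 1; t[2] = 6; t[3] = 0; t[4] = 6; t[5] = 6; t[6] = 5; t[7] = 4; t[8] = 2; t[9] = 6; t[10] = 1; t[11] = 0; t[12] = 1; t[13] = 1; t[14] = 2; t[15] = 3; t[16] = 5; t[17] = 1; t[18] = 6.
Since (t[17], t[18]) = (t[1], t[2]) = (1, 6) (two consecutive terms determine the rest), the sequence is periodic with period 16.
So t[3137] = t[1 + ((3137-1) mod 16)] = t[1] = 1.

1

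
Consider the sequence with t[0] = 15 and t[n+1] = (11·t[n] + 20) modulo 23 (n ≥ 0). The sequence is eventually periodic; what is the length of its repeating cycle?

t[0] = 15,  t[1] = 1,  t[2] = 8,  t[3] = 16,  t[4] = 12,  t[5] = 14,  t[6] = 13,  t[7] = 2,  t[8] = 19,  t[9] = 22,  t[10] = 9,  t[11] = 4,  t[12] = 18,  t[13] = 11,  t[14] = 3,  t[15] = 7,  t[16] = 5,  t[17] = 6,  t[18] = 17,  t[19] = 0,  t[20] = 20,  t[21] = 10,  t[22] = 15.
The sequence repeats with period 22.

22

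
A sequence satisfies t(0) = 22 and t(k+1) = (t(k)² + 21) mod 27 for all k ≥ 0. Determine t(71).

t(0) = 22; t(1) = 19; t(2) = 4; t(3) = 10; t(4) = 13; t(5) = 1; t(6) = 22.
The sequence repeats with period 6.
So t(71) = t(0 + ((71-0) mod 6)) = t(5) = 1.

1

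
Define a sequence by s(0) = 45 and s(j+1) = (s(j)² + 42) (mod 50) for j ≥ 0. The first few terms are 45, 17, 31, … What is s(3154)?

Listing terms: s(0) = 45,  s(1) = 17,  s(2) = 31,  s(3) = 3,  s(4) = 1,  s(5) = 43,  s(6) = 41,  s(7) = 23,  s(8) = 21,  s(9) = 33,  s(10) = 31.
Since s(10) = s(2) = 31, the sequence is eventually periodic: after a pre-period of length 2 it cycles with period 8.
For j ≥ 2, s(j) depends only on (j - 2) mod 8. (3154 - 2) mod 8 = 0, so s(3154) = s(2) = 31.

31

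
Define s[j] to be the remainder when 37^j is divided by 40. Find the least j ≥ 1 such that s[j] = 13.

3

s[0] = 1; s[1] = 37; s[2] = 9; s[3] = 13; s[4] = 1.
Since s[4] = s[0] = 1, the sequence is periodic with period 4.
The value 13 first appears (with j ≥ 1) at s[3].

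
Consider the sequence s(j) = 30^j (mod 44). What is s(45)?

32

Listing terms: s(0) = 1; s(1) = 30; s(2) = 20; s(3) = 28; s(4) = 4; s(5) = 32; s(6) = 36; s(7) = 24; s(8) = 16; s(9) = 40; s(10) = 12; s(11) = 8; s(12) = 20.
Since s(12) = s(2) = 20, the sequence is eventually periodic: after a pre-period of length 2 it cycles with period 10.
For j ≥ 2, s(j) depends only on (j - 2) mod 10. (45 - 2) mod 10 = 3, so s(45) = s(5) = 32.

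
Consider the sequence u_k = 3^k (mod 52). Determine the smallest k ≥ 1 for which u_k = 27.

Listing terms: u_0 = 1,  u_1 = 3,  u_2 = 9,  u_3 = 27,  u_4 = 29,  u_5 = 35,  u_6 = 1.
Since u_6 = u_0 = 1, the sequence is periodic with period 6.
The value 27 first appears (with k ≥ 1) at u_3.

3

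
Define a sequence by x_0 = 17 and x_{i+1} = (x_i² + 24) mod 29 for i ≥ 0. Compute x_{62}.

0

x_0 = 17,  x_1 = 23,  x_2 = 2,  x_3 = 28,  x_4 = 25,  x_5 = 11,  x_6 = 0,  x_7 = 24,  x_8 = 20,  x_9 = 18,  x_{10} = 0.
Since x_{10} = x_6 = 0, the sequence is eventually periodic: after a pre-period of length 6 it cycles with period 4.
For i ≥ 6, x_i depends only on (i - 6) mod 4. (62 - 6) mod 4 = 0, so x_{62} = x_6 = 0.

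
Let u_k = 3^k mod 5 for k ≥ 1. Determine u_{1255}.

2

Computing terms: u_1 = 3, u_2 = 4, u_3 = 2, u_4 = 1, u_5 = 3.
Since u_5 = u_1 = 3, the sequence is periodic with period 4.
(1255 - 1) mod 4 = 2, so u_{1255} = u_3 = 2.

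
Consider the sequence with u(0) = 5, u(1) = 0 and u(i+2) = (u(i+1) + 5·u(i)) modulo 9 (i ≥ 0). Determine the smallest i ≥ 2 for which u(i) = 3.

u(0) = 5; u(1) = 0; u(2) = 7; u(3) = 7; u(4) = 6; u(5) = 5; u(6) = 8; u(7) = 6; u(8) = 1; u(9) = 4; u(10) = 0; u(11) = 2; u(12) = 2; u(13) = 3; u(14) = 4; u(15) = 1; u(16) = 3; u(17) = 8; u(18) = 5; u(19) = 0.
The sequence repeats with period 18.
The value 3 first appears (with i ≥ 2) at u(13).

13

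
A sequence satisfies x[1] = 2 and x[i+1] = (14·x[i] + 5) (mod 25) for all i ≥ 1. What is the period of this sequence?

x[1] = 2, x[2] = 8, x[3] = 17, x[4] = 18, x[5] = 7, x[6] = 3, x[7] = 22, x[8] = 13, x[9] = 12, x[10] = 23, x[11] = 2.
The sequence repeats with period 10.

10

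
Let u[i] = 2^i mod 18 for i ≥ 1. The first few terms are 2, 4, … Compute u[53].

14

u[1] = 2,  u[2] = 4,  u[3] = 8,  u[4] = 16,  u[5] = 14,  u[6] = 10,  u[7] = 2.
Since u[7] = u[1] = 2, the sequence is periodic with period 6.
(53 - 1) mod 6 = 4, so u[53] = u[5] = 14.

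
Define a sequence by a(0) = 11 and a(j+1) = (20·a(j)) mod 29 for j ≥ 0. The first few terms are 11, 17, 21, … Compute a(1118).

We have a(0) = 11, a(1) = 17, a(2) = 21, a(3) = 14, a(4) = 19, a(5) = 3, a(6) = 2, a(7) = 11.
Since a(7) = a(0) = 11, the sequence is periodic with period 7.
(1118 - 0) mod 7 = 5, so a(1118) = a(5) = 3.

3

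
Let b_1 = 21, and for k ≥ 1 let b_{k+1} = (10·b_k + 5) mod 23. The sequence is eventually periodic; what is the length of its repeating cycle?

b_1 = 21, b_2 = 8, b_3 = 16, b_4 = 4, b_5 = 22, b_6 = 18, b_7 = 1, b_8 = 15, b_9 = 17, b_{10} = 14, b_{11} = 7, b_{12} = 6, b_{13} = 19, b_{14} = 11, b_{15} = 0, b_{16} = 5, b_{17} = 9, b_{18} = 3, b_{19} = 12, b_{20} = 10, b_{21} = 13, b_{22} = 20, b_{23} = 21.
The sequence repeats with period 22.

22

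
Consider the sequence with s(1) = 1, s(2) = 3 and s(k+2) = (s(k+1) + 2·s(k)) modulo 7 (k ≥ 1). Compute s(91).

1

We have s(1) = 1, s(2) = 3, s(3) = 5, s(4) = 4, s(5) = 0, s(6) = 1, s(7) = 1, s(8) = 3.
Since (s(7), s(8)) = (s(1), s(2)) = (1, 3) (two consecutive terms determine the rest), the sequence is periodic with period 6.
So s(91) = s(1 + ((91-1) mod 6)) = s(1) = 1.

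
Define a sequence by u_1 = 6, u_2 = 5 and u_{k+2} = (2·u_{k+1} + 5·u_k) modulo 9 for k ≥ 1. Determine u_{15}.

We have u_1 = 6,  u_2 = 5,  u_3 = 4,  u_4 = 6,  u_5 = 5.
The sequence repeats with period 3.
So u_{15} = u_{1 + ((15-1) mod 3)} = u_3 = 4.

4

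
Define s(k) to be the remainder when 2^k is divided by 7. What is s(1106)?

4

s(0) = 1, s(1) = 2, s(2) = 4, s(3) = 1.
The sequence repeats with period 3.
So s(1106) = s(0 + ((1106-0) mod 3)) = s(2) = 4.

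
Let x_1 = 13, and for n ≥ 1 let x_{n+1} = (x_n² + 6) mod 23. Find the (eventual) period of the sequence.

5

We have x_1 = 13, x_2 = 14, x_3 = 18, x_4 = 8, x_5 = 1, x_6 = 7, x_7 = 9, x_8 = 18.
Since x_8 = x_3 = 18, the sequence is eventually periodic: after a pre-period of length 2 it cycles with period 5.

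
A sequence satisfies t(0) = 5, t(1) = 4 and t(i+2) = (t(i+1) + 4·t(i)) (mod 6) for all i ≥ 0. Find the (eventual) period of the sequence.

8

Listing terms: t(0) = 5,  t(1) = 4,  t(2) = 0,  t(3) = 4,  t(4) = 4,  t(5) = 2,  t(6) = 0,  t(7) = 2,  t(8) = 2,  t(9) = 4,  t(10) = 0.
Since (t(9), t(10)) = (t(1), t(2)) = (4, 0) (two consecutive terms determine the rest), the sequence is eventually periodic: after a pre-period of length 1 it cycles with period 8.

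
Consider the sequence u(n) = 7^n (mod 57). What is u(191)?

We have u(1) = 7,  u(2) = 49,  u(3) = 1,  u(4) = 7.
Since u(4) = u(1) = 7, the sequence is periodic with period 3.
So u(191) = u(1 + ((191-1) mod 3)) = u(2) = 49.

49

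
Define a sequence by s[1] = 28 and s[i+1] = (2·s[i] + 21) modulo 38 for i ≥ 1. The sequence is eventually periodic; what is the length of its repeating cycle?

18

We have s[1] = 28,  s[2] = 1,  s[3] = 23,  s[4] = 29,  s[5] = 3,  s[6] = 27,  s[7] = 37,  s[8] = 19,  s[9] = 21,  s[10] = 25,  s[11] = 33,  s[12] = 11,  s[13] = 5,  s[14] = 31,  s[15] = 7,  s[16] = 35,  s[17] = 15,  s[18] = 13,  s[19] = 9,  s[20] = 1.
Since s[20] = s[2] = 1, the sequence is eventually periodic: after a pre-period of length 1 it cycles with period 18.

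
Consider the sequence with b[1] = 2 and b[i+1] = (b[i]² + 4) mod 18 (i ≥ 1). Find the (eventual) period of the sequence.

3

Computing terms: b[1] = 2,  b[2] = 8,  b[3] = 14,  b[4] = 2.
The sequence repeats with period 3.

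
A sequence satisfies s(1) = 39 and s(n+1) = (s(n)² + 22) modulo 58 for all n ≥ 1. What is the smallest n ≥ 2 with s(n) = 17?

Computing terms: s(1) = 39, s(2) = 35, s(3) = 29, s(4) = 51, s(5) = 13, s(6) = 17, s(7) = 21, s(8) = 57, s(9) = 23, s(10) = 29.
Since s(10) = s(3) = 29, the sequence is eventually periodic: after a pre-period of length 2 it cycles with period 7.
The value 17 first appears (with n ≥ 2) at s(6).

6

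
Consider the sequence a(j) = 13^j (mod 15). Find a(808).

1

Listing terms: a(1) = 13; a(2) = 4; a(3) = 7; a(4) = 1; a(5) = 13.
The sequence repeats with period 4.
(808 - 1) mod 4 = 3, so a(808) = a(4) = 1.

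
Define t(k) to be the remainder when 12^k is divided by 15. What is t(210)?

9

t(1) = 12,  t(2) = 9,  t(3) = 3,  t(4) = 6,  t(5) = 12.
The sequence repeats with period 4.
(210 - 1) mod 4 = 1, so t(210) = t(2) = 9.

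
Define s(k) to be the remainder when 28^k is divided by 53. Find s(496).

42

s(1) = 28,  s(2) = 42,  s(3) = 10,  s(4) = 15,  s(5) = 49,  s(6) = 47,  s(7) = 44,  s(8) = 13,  s(9) = 46,  s(10) = 16,  s(11) = 24,  s(12) = 36,  s(13) = 1,  s(14) = 28.
The sequence repeats with period 13.
(496 - 1) mod 13 = 1, so s(496) = s(2) = 42.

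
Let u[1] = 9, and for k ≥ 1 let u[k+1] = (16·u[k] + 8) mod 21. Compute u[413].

Listing terms: u[1] = 9,  u[2] = 5,  u[3] = 4,  u[4] = 9.
Since u[4] = u[1] = 9, the sequence is periodic with period 3.
So u[413] = u[1 + ((413-1) mod 3)] = u[2] = 5.

5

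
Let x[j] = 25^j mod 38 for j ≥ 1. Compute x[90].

We have x[1] = 25,  x[2] = 17,  x[3] = 7,  x[4] = 23,  x[5] = 5,  x[6] = 11,  x[7] = 9,  x[8] = 35,  x[9] = 1,  x[10] = 25.
The sequence repeats with period 9.
(90 - 1) mod 9 = 8, so x[90] = x[9] = 1.

1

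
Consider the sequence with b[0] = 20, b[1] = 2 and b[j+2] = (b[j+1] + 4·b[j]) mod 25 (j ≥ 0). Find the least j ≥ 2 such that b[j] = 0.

6

Computing terms: b[0] = 20; b[1] = 2; b[2] = 7; b[3] = 15; b[4] = 18; b[5] = 3; b[6] = 0; b[7] = 12; b[8] = 12; b[9] = 10; b[10] = 8; b[11] = 23; b[12] = 5; b[13] = 22; b[14] = 17; b[15] = 5; b[16] = 23; b[17] = 18; b[18] = 10; b[19] = 7; b[20] = 22; b[21] = 0; b[22] = 13; b[23] = 13; b[24] = 15; b[25] = 17; b[26] = 2; b[27] = 20; b[28] = 3; b[29] = 8; b[30] = 20; b[31] = 2.
The sequence repeats with period 30.
The value 0 first appears (with j ≥ 2) at b[6].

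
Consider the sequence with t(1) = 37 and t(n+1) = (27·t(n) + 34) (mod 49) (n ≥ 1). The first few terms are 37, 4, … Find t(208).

18

t(1) = 37; t(2) = 4; t(3) = 44; t(4) = 46; t(5) = 2; t(6) = 39; t(7) = 9; t(8) = 32; t(9) = 16; t(10) = 25; t(11) = 23; t(12) = 18; t(13) = 30; t(14) = 11; t(15) = 37.
The sequence repeats with period 14.
(208 - 1) mod 14 = 11, so t(208) = t(12) = 18.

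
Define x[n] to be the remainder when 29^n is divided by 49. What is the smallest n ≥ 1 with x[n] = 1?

We have x[0] = 1; x[1] = 29; x[2] = 8; x[3] = 36; x[4] = 15; x[5] = 43; x[6] = 22; x[7] = 1.
Since x[7] = x[0] = 1, the sequence is periodic with period 7.
The value 1 next appears (with n ≥ 1) at x[7].

7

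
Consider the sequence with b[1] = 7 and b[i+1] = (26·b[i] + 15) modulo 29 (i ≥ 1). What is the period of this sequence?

b[1] = 7,  b[2] = 23,  b[3] = 4,  b[4] = 3,  b[5] = 6,  b[6] = 26,  b[7] = 24,  b[8] = 1,  b[9] = 12,  b[10] = 8,  b[11] = 20,  b[12] = 13,  b[13] = 5,  b[14] = 0,  b[15] = 15,  b[16] = 28,  b[17] = 18,  b[18] = 19,  b[19] = 16,  b[20] = 25,  b[21] = 27,  b[22] = 21,  b[23] = 10,  b[24] = 14,  b[25] = 2,  b[26] = 9,  b[27] = 17,  b[28] = 22,  b[29] = 7.
Since b[29] = b[1] = 7, the sequence is periodic with period 28.

28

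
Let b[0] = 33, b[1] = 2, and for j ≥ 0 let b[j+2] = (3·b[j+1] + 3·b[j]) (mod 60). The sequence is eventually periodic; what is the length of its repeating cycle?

b[0] = 33; b[1] = 2; b[2] = 45; b[3] = 21; b[4] = 18; b[5] = 57; b[6] = 45; b[7] = 6; b[8] = 33; b[9] = 57; b[10] = 30; b[11] = 21; b[12] = 33; b[13] = 42; b[14] = 45; b[15] = 21.
Since (b[14], b[15]) = (b[2], b[3]) = (45, 21) (two consecutive terms determine the rest), the sequence is eventually periodic: after a pre-period of length 2 it cycles with period 12.

12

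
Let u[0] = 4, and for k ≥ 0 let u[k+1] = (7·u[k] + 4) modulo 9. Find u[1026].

4

We have u[0] = 4; u[1] = 5; u[2] = 3; u[3] = 7; u[4] = 8; u[5] = 6; u[6] = 1; u[7] = 2; u[8] = 0; u[9] = 4.
Since u[9] = u[0] = 4, the sequence is periodic with period 9.
So u[1026] = u[0 + ((1026-0) mod 9)] = u[0] = 4.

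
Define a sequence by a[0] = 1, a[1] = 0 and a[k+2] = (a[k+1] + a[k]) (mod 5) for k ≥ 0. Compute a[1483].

1

We have a[0] = 1; a[1] = 0; a[2] = 1; a[3] = 1; a[4] = 2; a[5] = 3; a[6] = 0; a[7] = 3; a[8] = 3; a[9] = 1; a[10] = 4; a[11] = 0; a[12] = 4; a[13] = 4; a[14] = 3; a[15] = 2; a[16] = 0; a[17] = 2; a[18] = 2; a[19] = 4; a[20] = 1; a[21] = 0.
Since (a[20], a[21]) = (a[0], a[1]) = (1, 0) (two consecutive terms determine the rest), the sequence is periodic with period 20.
(1483 - 0) mod 20 = 3, so a[1483] = a[3] = 1.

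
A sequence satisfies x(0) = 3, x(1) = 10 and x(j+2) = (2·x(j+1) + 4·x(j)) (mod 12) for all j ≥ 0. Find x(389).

Listing terms: x(0) = 3, x(1) = 10, x(2) = 8, x(3) = 8, x(4) = 0, x(5) = 8, x(6) = 4, x(7) = 4, x(8) = 0, x(9) = 4, x(10) = 8, x(11) = 8.
Since (x(10), x(11)) = (x(2), x(3)) = (8, 8) (two consecutive terms determine the rest), the sequence is eventually periodic: after a pre-period of length 2 it cycles with period 8.
For j ≥ 2, x(j) depends only on (j - 2) mod 8. (389 - 2) mod 8 = 3, so x(389) = x(5) = 8.

8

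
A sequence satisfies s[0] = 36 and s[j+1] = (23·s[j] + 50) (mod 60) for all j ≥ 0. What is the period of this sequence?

4

We have s[0] = 36; s[1] = 38; s[2] = 24; s[3] = 2; s[4] = 36.
The sequence repeats with period 4.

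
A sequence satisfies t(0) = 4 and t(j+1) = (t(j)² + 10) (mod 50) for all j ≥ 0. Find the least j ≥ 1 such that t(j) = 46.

Listing terms: t(0) = 4; t(1) = 26; t(2) = 36; t(3) = 6; t(4) = 46; t(5) = 26.
Since t(5) = t(1) = 26, the sequence is eventually periodic: after a pre-period of length 1 it cycles with period 4.
The value 46 first appears (with j ≥ 1) at t(4).

4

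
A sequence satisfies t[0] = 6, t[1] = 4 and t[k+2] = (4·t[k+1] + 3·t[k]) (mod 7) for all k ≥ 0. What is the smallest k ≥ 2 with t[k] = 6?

Listing terms: t[0] = 6,  t[1] = 4,  t[2] = 6,  t[3] = 1,  t[4] = 1,  t[5] = 0,  t[6] = 3,  t[7] = 5,  t[8] = 1,  t[9] = 5,  t[10] = 2,  t[11] = 2,  t[12] = 0,  t[13] = 6,  t[14] = 3,  t[15] = 2,  t[16] = 3,  t[17] = 4,  t[18] = 4,  t[19] = 0,  t[20] = 5,  t[21] = 6,  t[22] = 4.
The sequence repeats with period 21.
The value 6 first appears (with k ≥ 2) at t[2].

2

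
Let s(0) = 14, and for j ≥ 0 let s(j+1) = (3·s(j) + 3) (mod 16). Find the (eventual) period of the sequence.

8

Computing terms: s(0) = 14, s(1) = 13, s(2) = 10, s(3) = 1, s(4) = 6, s(5) = 5, s(6) = 2, s(7) = 9, s(8) = 14.
Since s(8) = s(0) = 14, the sequence is periodic with period 8.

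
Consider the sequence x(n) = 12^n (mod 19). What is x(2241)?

We have x(1) = 12, x(2) = 11, x(3) = 18, x(4) = 7, x(5) = 8, x(6) = 1, x(7) = 12.
The sequence repeats with period 6.
(2241 - 1) mod 6 = 2, so x(2241) = x(3) = 18.

18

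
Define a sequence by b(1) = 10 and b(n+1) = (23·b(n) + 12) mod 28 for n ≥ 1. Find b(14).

Computing terms: b(1) = 10; b(2) = 18; b(3) = 6; b(4) = 10.
The sequence repeats with period 3.
So b(14) = b(1 + ((14-1) mod 3)) = b(2) = 18.

18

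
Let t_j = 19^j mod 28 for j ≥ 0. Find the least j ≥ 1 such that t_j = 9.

We have t_0 = 1,  t_1 = 19,  t_2 = 25,  t_3 = 27,  t_4 = 9,  t_5 = 3,  t_6 = 1.
The sequence repeats with period 6.
The value 9 first appears (with j ≥ 1) at t_4.

4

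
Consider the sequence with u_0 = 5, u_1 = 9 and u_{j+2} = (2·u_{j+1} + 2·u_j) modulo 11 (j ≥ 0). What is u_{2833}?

8

Listing terms: u_0 = 5, u_1 = 9, u_2 = 6, u_3 = 8, u_4 = 6, u_5 = 6, u_6 = 2, u_7 = 5, u_8 = 3, u_9 = 5, u_{10} = 5, u_{11} = 9.
Since (u_{10}, u_{11}) = (u_0, u_1) = (5, 9) (two consecutive terms determine the rest), the sequence is periodic with period 10.
So u_{2833} = u_{0 + ((2833-0) mod 10)} = u_3 = 8.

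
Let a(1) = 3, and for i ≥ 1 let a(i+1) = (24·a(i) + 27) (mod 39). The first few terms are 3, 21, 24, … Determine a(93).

33

a(1) = 3, a(2) = 21, a(3) = 24, a(4) = 18, a(5) = 30, a(6) = 6, a(7) = 15, a(8) = 36, a(9) = 33, a(10) = 0, a(11) = 27, a(12) = 12, a(13) = 3.
Since a(13) = a(1) = 3, the sequence is periodic with period 12.
So a(93) = a(1 + ((93-1) mod 12)) = a(9) = 33.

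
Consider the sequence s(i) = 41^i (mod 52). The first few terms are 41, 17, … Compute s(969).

5

s(1) = 41,  s(2) = 17,  s(3) = 21,  s(4) = 29,  s(5) = 45,  s(6) = 25,  s(7) = 37,  s(8) = 9,  s(9) = 5,  s(10) = 49,  s(11) = 33,  s(12) = 1,  s(13) = 41.
Since s(13) = s(1) = 41, the sequence is periodic with period 12.
(969 - 1) mod 12 = 8, so s(969) = s(9) = 5.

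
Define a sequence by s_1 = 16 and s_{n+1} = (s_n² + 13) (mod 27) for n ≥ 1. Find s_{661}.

Computing terms: s_1 = 16,  s_2 = 26,  s_3 = 14,  s_4 = 20,  s_5 = 8,  s_6 = 23,  s_7 = 2,  s_8 = 17,  s_9 = 5,  s_{10} = 11,  s_{11} = 26.
Since s_{11} = s_2 = 26, the sequence is eventually periodic: after a pre-period of length 1 it cycles with period 9.
For n ≥ 2, s_n depends only on (n - 2) mod 9. (661 - 2) mod 9 = 2, so s_{661} = s_4 = 20.

20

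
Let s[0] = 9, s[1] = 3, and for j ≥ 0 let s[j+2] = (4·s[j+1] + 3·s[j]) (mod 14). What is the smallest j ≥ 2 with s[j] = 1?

We have s[0] = 9,  s[1] = 3,  s[2] = 11,  s[3] = 11,  s[4] = 7,  s[5] = 5,  s[6] = 13,  s[7] = 11,  s[8] = 13,  s[9] = 1,  s[10] = 1,  s[11] = 7,  s[12] = 3,  s[13] = 5,  s[14] = 1,  s[15] = 5,  s[16] = 9,  s[17] = 9,  s[18] = 7,  s[19] = 13,  s[20] = 3,  s[21] = 9,  s[22] = 3.
The sequence repeats with period 21.
The value 1 first appears (with j ≥ 2) at s[9].

9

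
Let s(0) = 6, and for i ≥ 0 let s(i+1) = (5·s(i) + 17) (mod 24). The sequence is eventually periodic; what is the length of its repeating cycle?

8

Listing terms: s(0) = 6,  s(1) = 23,  s(2) = 12,  s(3) = 5,  s(4) = 18,  s(5) = 11,  s(6) = 0,  s(7) = 17,  s(8) = 6.
The sequence repeats with period 8.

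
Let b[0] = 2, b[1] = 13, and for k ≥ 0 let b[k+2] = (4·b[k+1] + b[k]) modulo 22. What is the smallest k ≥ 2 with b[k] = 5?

9

Listing terms: b[0] = 2; b[1] = 13; b[2] = 10; b[3] = 9; b[4] = 2; b[5] = 17; b[6] = 4; b[7] = 11; b[8] = 4; b[9] = 5; b[10] = 2; b[11] = 13.
The sequence repeats with period 10.
The value 5 first appears (with k ≥ 2) at b[9].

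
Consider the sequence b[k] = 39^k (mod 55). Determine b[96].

16

Listing terms: b[1] = 39, b[2] = 36, b[3] = 29, b[4] = 31, b[5] = 54, b[6] = 16, b[7] = 19, b[8] = 26, b[9] = 24, b[10] = 1, b[11] = 39.
Since b[11] = b[1] = 39, the sequence is periodic with period 10.
So b[96] = b[1 + ((96-1) mod 10)] = b[6] = 16.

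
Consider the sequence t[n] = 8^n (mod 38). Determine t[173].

12

Computing terms: t[0] = 1, t[1] = 8, t[2] = 26, t[3] = 18, t[4] = 30, t[5] = 12, t[6] = 20, t[7] = 8.
Since t[7] = t[1] = 8, the sequence is eventually periodic: after a pre-period of length 1 it cycles with period 6.
For n ≥ 1, t[n] depends only on (n - 1) mod 6. (173 - 1) mod 6 = 4, so t[173] = t[5] = 12.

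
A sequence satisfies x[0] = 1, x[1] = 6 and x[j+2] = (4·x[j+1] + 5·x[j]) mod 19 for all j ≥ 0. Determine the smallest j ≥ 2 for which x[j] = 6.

19

Computing terms: x[0] = 1,  x[1] = 6,  x[2] = 10,  x[3] = 13,  x[4] = 7,  x[5] = 17,  x[6] = 8,  x[7] = 3,  x[8] = 14,  x[9] = 14,  x[10] = 12,  x[11] = 4,  x[12] = 0,  x[13] = 1,  x[14] = 4,  x[15] = 2,  x[16] = 9,  x[17] = 8,  x[18] = 1,  x[19] = 6.
The sequence repeats with period 18.
The value 6 next appears (with j ≥ 2) at x[19].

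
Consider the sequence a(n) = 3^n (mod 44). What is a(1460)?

1

Computing terms: a(1) = 3, a(2) = 9, a(3) = 27, a(4) = 37, a(5) = 23, a(6) = 25, a(7) = 31, a(8) = 5, a(9) = 15, a(10) = 1, a(11) = 3.
Since a(11) = a(1) = 3, the sequence is periodic with period 10.
(1460 - 1) mod 10 = 9, so a(1460) = a(10) = 1.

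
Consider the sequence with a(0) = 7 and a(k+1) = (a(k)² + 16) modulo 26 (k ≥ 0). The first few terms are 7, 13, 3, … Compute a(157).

a(0) = 7, a(1) = 13, a(2) = 3, a(3) = 25, a(4) = 17, a(5) = 19, a(6) = 13.
Since a(6) = a(1) = 13, the sequence is eventually periodic: after a pre-period of length 1 it cycles with period 5.
For k ≥ 1, a(k) depends only on (k - 1) mod 5. (157 - 1) mod 5 = 1, so a(157) = a(2) = 3.

3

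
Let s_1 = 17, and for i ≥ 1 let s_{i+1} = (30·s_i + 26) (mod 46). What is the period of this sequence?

22

s_1 = 17, s_2 = 30, s_3 = 6, s_4 = 22, s_5 = 42, s_6 = 44, s_7 = 12, s_8 = 18, s_9 = 14, s_{10} = 32, s_{11} = 20, s_{12} = 28, s_{13} = 38, s_{14} = 16, s_{15} = 0, s_{16} = 26, s_{17} = 24, s_{18} = 10, s_{19} = 4, s_{20} = 8, s_{21} = 36, s_{22} = 2, s_{23} = 40, s_{24} = 30.
Since s_{24} = s_2 = 30, the sequence is eventually periodic: after a pre-period of length 1 it cycles with period 22.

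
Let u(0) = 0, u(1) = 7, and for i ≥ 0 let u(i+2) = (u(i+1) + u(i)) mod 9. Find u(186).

Computing terms: u(0) = 0; u(1) = 7; u(2) = 7; u(3) = 5; u(4) = 3; u(5) = 8; u(6) = 2; u(7) = 1; u(8) = 3; u(9) = 4; u(10) = 7; u(11) = 2; u(12) = 0; u(13) = 2; u(14) = 2; u(15) = 4; u(16) = 6; u(17) = 1; u(18) = 7; u(19) = 8; u(20) = 6; u(21) = 5; u(22) = 2; u(23) = 7; u(24) = 0; u(25) = 7.
Since (u(24), u(25)) = (u(0), u(1)) = (0, 7) (two consecutive terms determine the rest), the sequence is periodic with period 24.
So u(186) = u(0 + ((186-0) mod 24)) = u(18) = 7.

7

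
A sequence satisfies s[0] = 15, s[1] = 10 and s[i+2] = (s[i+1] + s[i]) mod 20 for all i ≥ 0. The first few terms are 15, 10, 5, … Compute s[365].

Computing terms: s[0] = 15,  s[1] = 10,  s[2] = 5,  s[3] = 15,  s[4] = 0,  s[5] = 15,  s[6] = 15,  s[7] = 10.
Since (s[6], s[7]) = (s[0], s[1]) = (15, 10) (two consecutive terms determine the rest), the sequence is periodic with period 6.
So s[365] = s[0 + ((365-0) mod 6)] = s[5] = 15.

15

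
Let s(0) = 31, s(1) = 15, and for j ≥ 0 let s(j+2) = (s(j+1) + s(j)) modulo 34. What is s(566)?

Listing terms: s(0) = 31; s(1) = 15; s(2) = 12; s(3) = 27; s(4) = 5; s(5) = 32; s(6) = 3; s(7) = 1; s(8) = 4; s(9) = 5; s(10) = 9; s(11) = 14; s(12) = 23; s(13) = 3; s(14) = 26; s(15) = 29; s(16) = 21; s(17) = 16; s(18) = 3; s(19) = 19; s(20) = 22; s(21) = 7; s(22) = 29; s(23) = 2; s(24) = 31; s(25) = 33; s(26) = 30; s(27) = 29; s(28) = 25; s(29) = 20; s(30) = 11; s(31) = 31; s(32) = 8; s(33) = 5; s(34) = 13; s(35) = 18; s(36) = 31; s(37) = 15.
The sequence repeats with period 36.
So s(566) = s(0 + ((566-0) mod 36)) = s(26) = 30.

30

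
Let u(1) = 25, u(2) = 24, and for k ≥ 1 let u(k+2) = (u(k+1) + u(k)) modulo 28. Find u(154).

25

We have u(1) = 25,  u(2) = 24,  u(3) = 21,  u(4) = 17,  u(5) = 10,  u(6) = 27,  u(7) = 9,  u(8) = 8,  u(9) = 17,  u(10) = 25,  u(11) = 14,  u(12) = 11,  u(13) = 25,  u(14) = 8,  u(15) = 5,  u(16) = 13,  u(17) = 18,  u(18) = 3,  u(19) = 21,  u(20) = 24,  u(21) = 17,  u(22) = 13,  u(23) = 2,  u(24) = 15,  u(25) = 17,  u(26) = 4,  u(27) = 21,  u(28) = 25,  u(29) = 18,  u(30) = 15,  u(31) = 5,  u(32) = 20,  u(33) = 25,  u(34) = 17,  u(35) = 14,  u(36) = 3,  u(37) = 17,  u(38) = 20,  u(39) = 9,  u(40) = 1,  u(41) = 10,  u(42) = 11,  u(43) = 21,  u(44) = 4,  u(45) = 25,  u(46) = 1,  u(47) = 26,  u(48) = 27,  u(49) = 25,  u(50) = 24.
The sequence repeats with period 48.
So u(154) = u(1 + ((154-1) mod 48)) = u(10) = 25.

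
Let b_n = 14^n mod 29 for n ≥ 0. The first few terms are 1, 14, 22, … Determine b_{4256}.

1

We have b_0 = 1; b_1 = 14; b_2 = 22; b_3 = 18; b_4 = 20; b_5 = 19; b_6 = 5; b_7 = 12; b_8 = 23; b_9 = 3; b_{10} = 13; b_{11} = 8; b_{12} = 25; b_{13} = 2; b_{14} = 28; b_{15} = 15; b_{16} = 7; b_{17} = 11; b_{18} = 9; b_{19} = 10; b_{20} = 24; b_{21} = 17; b_{22} = 6; b_{23} = 26; b_{24} = 16; b_{25} = 21; b_{26} = 4; b_{27} = 27; b_{28} = 1.
The sequence repeats with period 28.
(4256 - 0) mod 28 = 0, so b_{4256} = b_0 = 1.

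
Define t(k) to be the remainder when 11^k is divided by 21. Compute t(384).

t(0) = 1,  t(1) = 11,  t(2) = 16,  t(3) = 8,  t(4) = 4,  t(5) = 2,  t(6) = 1.
The sequence repeats with period 6.
So t(384) = t(0 + ((384-0) mod 6)) = t(0) = 1.

1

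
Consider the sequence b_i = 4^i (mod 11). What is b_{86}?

Computing terms: b_1 = 4, b_2 = 5, b_3 = 9, b_4 = 3, b_5 = 1, b_6 = 4.
Since b_6 = b_1 = 4, the sequence is periodic with period 5.
So b_{86} = b_{1 + ((86-1) mod 5)} = b_1 = 4.

4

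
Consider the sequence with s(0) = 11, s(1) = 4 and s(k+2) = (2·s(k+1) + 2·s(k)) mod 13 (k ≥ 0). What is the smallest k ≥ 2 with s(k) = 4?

Computing terms: s(0) = 11, s(1) = 4, s(2) = 4, s(3) = 3, s(4) = 1, s(5) = 8, s(6) = 5, s(7) = 0, s(8) = 10, s(9) = 7, s(10) = 8, s(11) = 4, s(12) = 11, s(13) = 4.
The sequence repeats with period 12.
The value 4 first appears (with k ≥ 2) at s(2).

2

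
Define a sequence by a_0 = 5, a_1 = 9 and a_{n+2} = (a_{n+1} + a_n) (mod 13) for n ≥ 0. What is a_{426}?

6

Computing terms: a_0 = 5, a_1 = 9, a_2 = 1, a_3 = 10, a_4 = 11, a_5 = 8, a_6 = 6, a_7 = 1, a_8 = 7, a_9 = 8, a_{10} = 2, a_{11} = 10, a_{12} = 12, a_{13} = 9, a_{14} = 8, a_{15} = 4, a_{16} = 12, a_{17} = 3, a_{18} = 2, a_{19} = 5, a_{20} = 7, a_{21} = 12, a_{22} = 6, a_{23} = 5, a_{24} = 11, a_{25} = 3, a_{26} = 1, a_{27} = 4, a_{28} = 5, a_{29} = 9.
The sequence repeats with period 28.
So a_{426} = a_{0 + ((426-0) mod 28)} = a_6 = 6.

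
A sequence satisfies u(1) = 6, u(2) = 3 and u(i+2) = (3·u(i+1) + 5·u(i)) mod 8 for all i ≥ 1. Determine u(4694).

We have u(1) = 6; u(2) = 3; u(3) = 7; u(4) = 4; u(5) = 7; u(6) = 1; u(7) = 6; u(8) = 7; u(9) = 3; u(10) = 4; u(11) = 3; u(12) = 5; u(13) = 6; u(14) = 3.
Since (u(13), u(14)) = (u(1), u(2)) = (6, 3) (two consecutive terms determine the rest), the sequence is periodic with period 12.
(4694 - 1) mod 12 = 1, so u(4694) = u(2) = 3.

3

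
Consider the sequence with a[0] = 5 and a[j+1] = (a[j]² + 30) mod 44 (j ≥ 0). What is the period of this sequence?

3

a[0] = 5, a[1] = 11, a[2] = 19, a[3] = 39, a[4] = 11.
Since a[4] = a[1] = 11, the sequence is eventually periodic: after a pre-period of length 1 it cycles with period 3.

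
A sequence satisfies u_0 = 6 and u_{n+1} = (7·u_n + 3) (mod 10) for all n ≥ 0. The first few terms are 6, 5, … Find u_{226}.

8

Listing terms: u_0 = 6,  u_1 = 5,  u_2 = 8,  u_3 = 9,  u_4 = 6.
Since u_4 = u_0 = 6, the sequence is periodic with period 4.
(226 - 0) mod 4 = 2, so u_{226} = u_2 = 8.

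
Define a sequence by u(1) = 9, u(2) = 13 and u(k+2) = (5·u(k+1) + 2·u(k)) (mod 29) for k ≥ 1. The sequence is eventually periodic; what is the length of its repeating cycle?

Computing terms: u(1) = 9,  u(2) = 13,  u(3) = 25,  u(4) = 6,  u(5) = 22,  u(6) = 6,  u(7) = 16,  u(8) = 5,  u(9) = 28,  u(10) = 5,  u(11) = 23,  u(12) = 9,  u(13) = 4,  u(14) = 9,  u(15) = 24,  u(16) = 22,  u(17) = 13,  u(18) = 22,  u(19) = 20,  u(20) = 28,  u(21) = 6,  u(22) = 28,  u(23) = 7,  u(24) = 4,  u(25) = 5,  u(26) = 4,  u(27) = 1,  u(28) = 13,  u(29) = 9,  u(30) = 13.
The sequence repeats with period 28.

28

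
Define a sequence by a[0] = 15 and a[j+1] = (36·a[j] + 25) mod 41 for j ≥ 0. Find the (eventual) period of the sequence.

20

Listing terms: a[0] = 15, a[1] = 32, a[2] = 29, a[3] = 3, a[4] = 10, a[5] = 16, a[6] = 27, a[7] = 13, a[8] = 1, a[9] = 20, a[10] = 7, a[11] = 31, a[12] = 34, a[13] = 19, a[14] = 12, a[15] = 6, a[16] = 36, a[17] = 9, a[18] = 21, a[19] = 2, a[20] = 15.
Since a[20] = a[0] = 15, the sequence is periodic with period 20.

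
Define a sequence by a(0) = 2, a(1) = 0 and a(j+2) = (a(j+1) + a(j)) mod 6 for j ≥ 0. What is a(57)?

a(0) = 2, a(1) = 0, a(2) = 2, a(3) = 2, a(4) = 4, a(5) = 0, a(6) = 4, a(7) = 4, a(8) = 2, a(9) = 0.
The sequence repeats with period 8.
(57 - 0) mod 8 = 1, so a(57) = a(1) = 0.

0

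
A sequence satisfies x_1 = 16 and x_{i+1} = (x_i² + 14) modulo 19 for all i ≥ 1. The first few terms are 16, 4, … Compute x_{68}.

2

Listing terms: x_1 = 16; x_2 = 4; x_3 = 11; x_4 = 2; x_5 = 18; x_6 = 15; x_7 = 11.
Since x_7 = x_3 = 11, the sequence is eventually periodic: after a pre-period of length 2 it cycles with period 4.
For i ≥ 3, x_i depends only on (i - 3) mod 4. (68 - 3) mod 4 = 1, so x_{68} = x_4 = 2.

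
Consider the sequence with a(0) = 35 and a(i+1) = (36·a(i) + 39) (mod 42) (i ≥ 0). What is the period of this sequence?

7

We have a(0) = 35, a(1) = 39, a(2) = 15, a(3) = 33, a(4) = 9, a(5) = 27, a(6) = 3, a(7) = 21, a(8) = 39.
Since a(8) = a(1) = 39, the sequence is eventually periodic: after a pre-period of length 1 it cycles with period 7.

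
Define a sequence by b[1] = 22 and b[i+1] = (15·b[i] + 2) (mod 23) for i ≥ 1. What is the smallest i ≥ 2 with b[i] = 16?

13

Listing terms: b[1] = 22, b[2] = 10, b[3] = 14, b[4] = 5, b[5] = 8, b[6] = 7, b[7] = 15, b[8] = 20, b[9] = 3, b[10] = 1, b[11] = 17, b[12] = 4, b[13] = 16, b[14] = 12, b[15] = 21, b[16] = 18, b[17] = 19, b[18] = 11, b[19] = 6, b[20] = 0, b[21] = 2, b[22] = 9, b[23] = 22.
The sequence repeats with period 22.
The value 16 first appears (with i ≥ 2) at b[13].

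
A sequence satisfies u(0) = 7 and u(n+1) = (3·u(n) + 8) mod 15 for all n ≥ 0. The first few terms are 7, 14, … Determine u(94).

Computing terms: u(0) = 7,  u(1) = 14,  u(2) = 5,  u(3) = 8,  u(4) = 2,  u(5) = 14.
Since u(5) = u(1) = 14, the sequence is eventually periodic: after a pre-period of length 1 it cycles with period 4.
For n ≥ 1, u(n) depends only on (n - 1) mod 4. (94 - 1) mod 4 = 1, so u(94) = u(2) = 5.

5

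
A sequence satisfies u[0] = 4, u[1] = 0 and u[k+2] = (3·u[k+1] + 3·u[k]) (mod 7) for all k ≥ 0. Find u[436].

We have u[0] = 4, u[1] = 0, u[2] = 5, u[3] = 1, u[4] = 4, u[5] = 1, u[6] = 1, u[7] = 6, u[8] = 0, u[9] = 4, u[10] = 5, u[11] = 6, u[12] = 5, u[13] = 5, u[14] = 2, u[15] = 0, u[16] = 6, u[17] = 4, u[18] = 2, u[19] = 4, u[20] = 4, u[21] = 3, u[22] = 0, u[23] = 2, u[24] = 6, u[25] = 3, u[26] = 6, u[27] = 6, u[28] = 1, u[29] = 0, u[30] = 3, u[31] = 2, u[32] = 1, u[33] = 2, u[34] = 2, u[35] = 5, u[36] = 0, u[37] = 1, u[38] = 3, u[39] = 5, u[40] = 3, u[41] = 3, u[42] = 4, u[43] = 0.
Since (u[42], u[43]) = (u[0], u[1]) = (4, 0) (two consecutive terms determine the rest), the sequence is periodic with period 42.
(436 - 0) mod 42 = 16, so u[436] = u[16] = 6.

6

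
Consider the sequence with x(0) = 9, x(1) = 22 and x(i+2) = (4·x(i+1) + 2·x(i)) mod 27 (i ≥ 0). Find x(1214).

We have x(0) = 9,  x(1) = 22,  x(2) = 25,  x(3) = 9,  x(4) = 5,  x(5) = 11,  x(6) = 0,  x(7) = 22,  x(8) = 7,  x(9) = 18,  x(10) = 5,  x(11) = 2,  x(12) = 18,  x(13) = 22,  x(14) = 16,  x(15) = 0,  x(16) = 5,  x(17) = 20,  x(18) = 9,  x(19) = 22.
The sequence repeats with period 18.
(1214 - 0) mod 18 = 8, so x(1214) = x(8) = 7.

7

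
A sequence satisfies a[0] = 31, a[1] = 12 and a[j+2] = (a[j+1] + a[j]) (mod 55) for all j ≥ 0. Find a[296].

Computing terms: a[0] = 31,  a[1] = 12,  a[2] = 43,  a[3] = 0,  a[4] = 43,  a[5] = 43,  a[6] = 31,  a[7] = 19,  a[8] = 50,  a[9] = 14,  a[10] = 9,  a[11] = 23,  a[12] = 32,  a[13] = 0,  a[14] = 32,  a[15] = 32,  a[16] = 9,  a[17] = 41,  a[18] = 50,  a[19] = 36,  a[20] = 31,  a[21] = 12.
Since (a[20], a[21]) = (a[0], a[1]) = (31, 12) (two consecutive terms determine the rest), the sequence is periodic with period 20.
So a[296] = a[0 + ((296-0) mod 20)] = a[16] = 9.

9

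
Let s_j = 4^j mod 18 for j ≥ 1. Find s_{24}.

Computing terms: s_1 = 4, s_2 = 16, s_3 = 10, s_4 = 4.
The sequence repeats with period 3.
(24 - 1) mod 3 = 2, so s_{24} = s_3 = 10.

10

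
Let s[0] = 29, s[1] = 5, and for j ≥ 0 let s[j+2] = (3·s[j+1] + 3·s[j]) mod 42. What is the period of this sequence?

We have s[0] = 29, s[1] = 5, s[2] = 18, s[3] = 27, s[4] = 9, s[5] = 24, s[6] = 15, s[7] = 33, s[8] = 18, s[9] = 27.
Since (s[8], s[9]) = (s[2], s[3]) = (18, 27) (two consecutive terms determine the rest), the sequence is eventually periodic: after a pre-period of length 2 it cycles with period 6.

6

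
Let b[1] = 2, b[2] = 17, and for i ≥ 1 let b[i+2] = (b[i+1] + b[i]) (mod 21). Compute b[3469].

1

Computing terms: b[1] = 2; b[2] = 17; b[3] = 19; b[4] = 15; b[5] = 13; b[6] = 7; b[7] = 20; b[8] = 6; b[9] = 5; b[10] = 11; b[11] = 16; b[12] = 6; b[13] = 1; b[14] = 7; b[15] = 8; b[16] = 15; b[17] = 2; b[18] = 17.
Since (b[17], b[18]) = (b[1], b[2]) = (2, 17) (two consecutive terms determine the rest), the sequence is periodic with period 16.
So b[3469] = b[1 + ((3469-1) mod 16)] = b[13] = 1.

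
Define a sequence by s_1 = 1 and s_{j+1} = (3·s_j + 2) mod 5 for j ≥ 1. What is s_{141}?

1

Listing terms: s_1 = 1, s_2 = 0, s_3 = 2, s_4 = 3, s_5 = 1.
Since s_5 = s_1 = 1, the sequence is periodic with period 4.
So s_{141} = s_{1 + ((141-1) mod 4)} = s_1 = 1.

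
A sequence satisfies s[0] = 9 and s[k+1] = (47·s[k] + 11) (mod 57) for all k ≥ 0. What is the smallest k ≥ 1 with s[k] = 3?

2

s[0] = 9,  s[1] = 35,  s[2] = 3,  s[3] = 38,  s[4] = 30,  s[5] = 53,  s[6] = 51,  s[7] = 14,  s[8] = 42,  s[9] = 47,  s[10] = 54,  s[11] = 41,  s[12] = 0,  s[13] = 11,  s[14] = 15,  s[15] = 32,  s[16] = 33,  s[17] = 23,  s[18] = 9.
The sequence repeats with period 18.
The value 3 first appears (with k ≥ 1) at s[2].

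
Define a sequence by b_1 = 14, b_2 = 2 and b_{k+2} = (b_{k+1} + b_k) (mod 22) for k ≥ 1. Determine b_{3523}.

16

Computing terms: b_1 = 14, b_2 = 2, b_3 = 16, b_4 = 18, b_5 = 12, b_6 = 8, b_7 = 20, b_8 = 6, b_9 = 4, b_{10} = 10, b_{11} = 14, b_{12} = 2.
The sequence repeats with period 10.
So b_{3523} = b_{1 + ((3523-1) mod 10)} = b_3 = 16.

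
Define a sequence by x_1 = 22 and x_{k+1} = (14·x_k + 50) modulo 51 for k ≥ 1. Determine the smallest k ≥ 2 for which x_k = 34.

x_1 = 22; x_2 = 1; x_3 = 13; x_4 = 28; x_5 = 34; x_6 = 16; x_7 = 19; x_8 = 10; x_9 = 37; x_{10} = 7; x_{11} = 46; x_{12} = 31; x_{13} = 25; x_{14} = 43; x_{15} = 40; x_{16} = 49; x_{17} = 22.
The sequence repeats with period 16.
The value 34 first appears (with k ≥ 2) at x_5.

5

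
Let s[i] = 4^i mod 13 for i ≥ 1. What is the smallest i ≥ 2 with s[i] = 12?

s[1] = 4; s[2] = 3; s[3] = 12; s[4] = 9; s[5] = 10; s[6] = 1; s[7] = 4.
The sequence repeats with period 6.
The value 12 first appears (with i ≥ 2) at s[3].

3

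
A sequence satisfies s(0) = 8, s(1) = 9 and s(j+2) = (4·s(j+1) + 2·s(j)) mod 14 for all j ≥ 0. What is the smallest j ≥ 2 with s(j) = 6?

s(0) = 8, s(1) = 9, s(2) = 10, s(3) = 2, s(4) = 0, s(5) = 4, s(6) = 2, s(7) = 2, s(8) = 12, s(9) = 10, s(10) = 8, s(11) = 10, s(12) = 0, s(13) = 6, s(14) = 10, s(15) = 10, s(16) = 4, s(17) = 8, s(18) = 12, s(19) = 8, s(20) = 0, s(21) = 2, s(22) = 8, s(23) = 8, s(24) = 6, s(25) = 12, s(26) = 4, s(27) = 12, s(28) = 0, s(29) = 10, s(30) = 12, s(31) = 12, s(32) = 2, s(33) = 4, s(34) = 6, s(35) = 4, s(36) = 0, s(37) = 8, s(38) = 4, s(39) = 4, s(40) = 10, s(41) = 6, s(42) = 2, s(43) = 6, s(44) = 0, s(45) = 12, s(46) = 6, s(47) = 6, s(48) = 8, s(49) = 2, s(50) = 10, s(51) = 2.
Since (s(50), s(51)) = (s(2), s(3)) = (10, 2) (two consecutive terms determine the rest), the sequence is eventually periodic: after a pre-period of length 2 it cycles with period 48.
The value 6 first appears (with j ≥ 2) at s(13).

13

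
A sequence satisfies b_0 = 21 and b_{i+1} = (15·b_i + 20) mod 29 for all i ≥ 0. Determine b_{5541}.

Computing terms: b_0 = 21, b_1 = 16, b_2 = 28, b_3 = 5, b_4 = 8, b_5 = 24, b_6 = 3, b_7 = 7, b_8 = 9, b_9 = 10, b_{10} = 25, b_{11} = 18, b_{12} = 0, b_{13} = 20, b_{14} = 1, b_{15} = 6, b_{16} = 23, b_{17} = 17, b_{18} = 14, b_{19} = 27, b_{20} = 19, b_{21} = 15, b_{22} = 13, b_{23} = 12, b_{24} = 26, b_{25} = 4, b_{26} = 22, b_{27} = 2, b_{28} = 21.
Since b_{28} = b_0 = 21, the sequence is periodic with period 28.
So b_{5541} = b_{0 + ((5541-0) mod 28)} = b_{25} = 4.

4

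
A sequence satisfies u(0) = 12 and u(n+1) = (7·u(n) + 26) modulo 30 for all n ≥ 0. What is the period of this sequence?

Listing terms: u(0) = 12, u(1) = 20, u(2) = 16, u(3) = 18, u(4) = 2, u(5) = 10, u(6) = 6, u(7) = 8, u(8) = 22, u(9) = 0, u(10) = 26, u(11) = 28, u(12) = 12.
The sequence repeats with period 12.

12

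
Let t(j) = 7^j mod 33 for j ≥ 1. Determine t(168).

31

Computing terms: t(1) = 7; t(2) = 16; t(3) = 13; t(4) = 25; t(5) = 10; t(6) = 4; t(7) = 28; t(8) = 31; t(9) = 19; t(10) = 1; t(11) = 7.
The sequence repeats with period 10.
So t(168) = t(1 + ((168-1) mod 10)) = t(8) = 31.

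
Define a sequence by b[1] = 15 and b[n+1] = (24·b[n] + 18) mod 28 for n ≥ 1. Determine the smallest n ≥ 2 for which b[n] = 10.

5

Listing terms: b[1] = 15, b[2] = 14, b[3] = 18, b[4] = 2, b[5] = 10, b[6] = 6, b[7] = 22, b[8] = 14.
Since b[8] = b[2] = 14, the sequence is eventually periodic: after a pre-period of length 1 it cycles with period 6.
The value 10 first appears (with n ≥ 2) at b[5].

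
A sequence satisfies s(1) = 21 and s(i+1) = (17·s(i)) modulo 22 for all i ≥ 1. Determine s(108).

We have s(1) = 21,  s(2) = 5,  s(3) = 19,  s(4) = 15,  s(5) = 13,  s(6) = 1,  s(7) = 17,  s(8) = 3,  s(9) = 7,  s(10) = 9,  s(11) = 21.
The sequence repeats with period 10.
So s(108) = s(1 + ((108-1) mod 10)) = s(8) = 3.

3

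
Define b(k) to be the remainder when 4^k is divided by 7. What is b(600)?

1

Computing terms: b(0) = 1,  b(1) = 4,  b(2) = 2,  b(3) = 1.
The sequence repeats with period 3.
(600 - 0) mod 3 = 0, so b(600) = b(0) = 1.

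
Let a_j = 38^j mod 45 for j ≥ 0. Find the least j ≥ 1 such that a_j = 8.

a_0 = 1; a_1 = 38; a_2 = 4; a_3 = 17; a_4 = 16; a_5 = 23; a_6 = 19; a_7 = 2; a_8 = 31; a_9 = 8; a_{10} = 34; a_{11} = 32; a_{12} = 1.
The sequence repeats with period 12.
The value 8 first appears (with j ≥ 1) at a_9.

9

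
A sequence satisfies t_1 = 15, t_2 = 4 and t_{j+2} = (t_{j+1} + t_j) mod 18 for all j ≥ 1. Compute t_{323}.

10

We have t_1 = 15; t_2 = 4; t_3 = 1; t_4 = 5; t_5 = 6; t_6 = 11; t_7 = 17; t_8 = 10; t_9 = 9; t_{10} = 1; t_{11} = 10; t_{12} = 11; t_{13} = 3; t_{14} = 14; t_{15} = 17; t_{16} = 13; t_{17} = 12; t_{18} = 7; t_{19} = 1; t_{20} = 8; t_{21} = 9; t_{22} = 17; t_{23} = 8; t_{24} = 7; t_{25} = 15; t_{26} = 4.
Since (t_{25}, t_{26}) = (t_1, t_2) = (15, 4) (two consecutive terms determine the rest), the sequence is periodic with period 24.
(323 - 1) mod 24 = 10, so t_{323} = t_{11} = 10.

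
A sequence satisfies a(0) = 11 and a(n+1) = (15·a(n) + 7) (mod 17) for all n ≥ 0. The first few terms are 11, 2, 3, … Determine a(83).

1

Computing terms: a(0) = 11; a(1) = 2; a(2) = 3; a(3) = 1; a(4) = 5; a(5) = 14; a(6) = 13; a(7) = 15; a(8) = 11.
Since a(8) = a(0) = 11, the sequence is periodic with period 8.
(83 - 0) mod 8 = 3, so a(83) = a(3) = 1.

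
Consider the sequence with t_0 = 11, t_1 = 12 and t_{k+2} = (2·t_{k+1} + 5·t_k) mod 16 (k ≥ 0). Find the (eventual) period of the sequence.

t_0 = 11, t_1 = 12, t_2 = 15, t_3 = 10, t_4 = 15, t_5 = 0, t_6 = 11, t_7 = 6, t_8 = 3, t_9 = 4, t_{10} = 7, t_{11} = 2, t_{12} = 7, t_{13} = 8, t_{14} = 3, t_{15} = 14, t_{16} = 11, t_{17} = 12.
Since (t_{16}, t_{17}) = (t_0, t_1) = (11, 12) (two consecutive terms determine the rest), the sequence is periodic with period 16.

16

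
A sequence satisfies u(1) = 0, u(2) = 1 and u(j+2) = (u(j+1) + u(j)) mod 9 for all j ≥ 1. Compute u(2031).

We have u(1) = 0; u(2) = 1; u(3) = 1; u(4) = 2; u(5) = 3; u(6) = 5; u(7) = 8; u(8) = 4; u(9) = 3; u(10) = 7; u(11) = 1; u(12) = 8; u(13) = 0; u(14) = 8; u(15) = 8; u(16) = 7; u(17) = 6; u(18) = 4; u(19) = 1; u(20) = 5; u(21) = 6; u(22) = 2; u(23) = 8; u(24) = 1; u(25) = 0; u(26) = 1.
The sequence repeats with period 24.
So u(2031) = u(1 + ((2031-1) mod 24)) = u(15) = 8.

8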